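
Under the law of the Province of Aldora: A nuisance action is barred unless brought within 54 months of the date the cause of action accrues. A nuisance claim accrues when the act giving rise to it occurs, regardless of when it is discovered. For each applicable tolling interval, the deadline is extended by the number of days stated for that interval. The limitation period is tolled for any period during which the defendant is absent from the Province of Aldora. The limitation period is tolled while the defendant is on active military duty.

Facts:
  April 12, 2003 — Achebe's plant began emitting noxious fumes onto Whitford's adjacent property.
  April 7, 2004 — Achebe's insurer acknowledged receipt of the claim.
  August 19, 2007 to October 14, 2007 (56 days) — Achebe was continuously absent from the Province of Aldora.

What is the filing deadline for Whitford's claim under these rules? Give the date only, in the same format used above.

The cause of action accrued on April 12, 2003, the date of the act.
The untolled deadline — 54 months after April 12, 2003 — is October 12, 2007.
Because the defendant's absence from the jurisdiction ran from August 19, 2007 to October 14, 2007, the deadline is extended by 56 days to December 7, 2007.
Nothing else in the chronology tolls or restarts the period.

December 7, 2007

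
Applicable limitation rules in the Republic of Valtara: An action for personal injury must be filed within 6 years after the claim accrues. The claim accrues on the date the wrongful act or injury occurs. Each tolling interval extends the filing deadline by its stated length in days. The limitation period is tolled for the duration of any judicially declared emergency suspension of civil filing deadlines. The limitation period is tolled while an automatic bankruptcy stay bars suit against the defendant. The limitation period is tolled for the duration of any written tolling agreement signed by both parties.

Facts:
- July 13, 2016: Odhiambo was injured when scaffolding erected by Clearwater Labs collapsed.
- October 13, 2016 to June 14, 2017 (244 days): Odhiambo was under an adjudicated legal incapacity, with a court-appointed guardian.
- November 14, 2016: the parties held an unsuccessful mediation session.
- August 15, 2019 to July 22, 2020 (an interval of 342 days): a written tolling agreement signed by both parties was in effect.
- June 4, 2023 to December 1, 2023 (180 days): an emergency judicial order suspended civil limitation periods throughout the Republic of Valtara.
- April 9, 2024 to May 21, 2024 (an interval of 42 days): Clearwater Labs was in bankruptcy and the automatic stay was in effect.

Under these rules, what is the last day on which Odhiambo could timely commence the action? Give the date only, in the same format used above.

December 17, 2023

The limitation period began to run on July 13, 2016.
6 years from July 13, 2016 is July 13, 2022.
The period was tolled for 342 days by the written tolling agreement (August 15, 2019 to July 22, 2020), pushing the deadline to June 20, 2023.
The period was tolled for 180 days by the emergency suspension of filing deadlines (June 4, 2023 to December 1, 2023), pushing the deadline to December 17, 2023.
The automatic bankruptcy stay from April 9, 2024 to May 21, 2024 began after the period had already run on December 17, 2023, so it has no tolling effect.
Although the plaintiff's incapacity ran from October 13, 2016 to June 14, 2017, the stated rules do not make that a tolling event, so it is disregarded.
None of the other events listed affects the running of the period under the stated rules.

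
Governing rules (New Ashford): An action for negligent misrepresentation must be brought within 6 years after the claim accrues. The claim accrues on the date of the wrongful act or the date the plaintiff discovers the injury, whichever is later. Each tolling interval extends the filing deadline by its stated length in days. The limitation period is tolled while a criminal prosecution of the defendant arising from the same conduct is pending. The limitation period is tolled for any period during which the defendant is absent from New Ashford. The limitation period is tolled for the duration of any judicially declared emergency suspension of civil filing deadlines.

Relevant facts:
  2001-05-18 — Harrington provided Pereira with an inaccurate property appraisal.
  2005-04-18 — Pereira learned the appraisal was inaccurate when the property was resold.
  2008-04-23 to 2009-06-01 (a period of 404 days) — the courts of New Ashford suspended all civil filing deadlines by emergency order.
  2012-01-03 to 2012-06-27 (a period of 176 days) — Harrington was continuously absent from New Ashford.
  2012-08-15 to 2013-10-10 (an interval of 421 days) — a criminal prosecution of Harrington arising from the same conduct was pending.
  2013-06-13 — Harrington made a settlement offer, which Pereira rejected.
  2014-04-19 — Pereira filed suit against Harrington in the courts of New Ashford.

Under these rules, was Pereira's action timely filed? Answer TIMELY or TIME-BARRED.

TIME-BARRED

The claim accrued on 2005-04-18 — the later of the 2001-05-18 act and the 2005-04-18 discovery.
The untolled deadline — 6 years after 2005-04-18 — is 2011-04-18.
Because the emergency suspension of filing deadlines ran from 2008-04-23 to 2009-06-01, the deadline is extended by 404 days to 2012-05-26.
The defendant's absence from the jurisdiction from 2012-01-03 to 2012-06-27 tolled the period for 176 days, extending the deadline to 2012-11-18.
The pending criminal prosecution from 2012-08-15 to 2013-10-10 tolled the period for 421 days, extending the deadline to 2014-01-13.
The other events in the timeline have no effect on the limitation period under the stated rules.
Filing on 2014-04-19 missed the 2014-01-13 deadline — the action is time-barred.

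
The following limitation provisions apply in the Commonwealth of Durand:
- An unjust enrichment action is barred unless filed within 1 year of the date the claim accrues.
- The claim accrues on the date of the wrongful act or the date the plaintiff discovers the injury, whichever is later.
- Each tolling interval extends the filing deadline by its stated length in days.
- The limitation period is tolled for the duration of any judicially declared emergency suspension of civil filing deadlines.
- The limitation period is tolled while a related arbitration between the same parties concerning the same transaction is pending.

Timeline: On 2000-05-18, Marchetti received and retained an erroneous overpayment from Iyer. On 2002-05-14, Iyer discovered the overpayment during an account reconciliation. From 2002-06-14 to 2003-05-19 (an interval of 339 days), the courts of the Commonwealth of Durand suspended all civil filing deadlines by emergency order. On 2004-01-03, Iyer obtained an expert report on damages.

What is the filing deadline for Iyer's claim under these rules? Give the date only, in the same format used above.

Because discovery on 2002-05-14 post-dates the 2000-05-18 act, accrual under the later-of rule falls on 2002-05-14.
The untolled deadline — 1 year after 2002-05-14 — is 2003-05-14.
The emergency suspension of filing deadlines from 2002-06-14 to 2003-05-19 tolled the period for 339 days, extending the deadline to 2004-04-17.
None of the other events listed affects the running of the period under the stated rules.

2004-04-17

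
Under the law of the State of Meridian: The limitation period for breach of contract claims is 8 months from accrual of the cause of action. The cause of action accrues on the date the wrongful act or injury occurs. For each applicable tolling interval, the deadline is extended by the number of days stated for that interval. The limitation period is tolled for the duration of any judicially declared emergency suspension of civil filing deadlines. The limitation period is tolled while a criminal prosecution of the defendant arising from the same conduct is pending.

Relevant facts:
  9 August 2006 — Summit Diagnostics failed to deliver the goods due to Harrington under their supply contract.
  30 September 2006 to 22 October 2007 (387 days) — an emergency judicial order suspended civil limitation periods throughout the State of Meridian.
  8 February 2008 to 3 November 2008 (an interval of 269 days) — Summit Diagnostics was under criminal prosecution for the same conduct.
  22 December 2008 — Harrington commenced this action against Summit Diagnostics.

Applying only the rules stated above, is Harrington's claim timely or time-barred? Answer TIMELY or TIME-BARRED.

The limitation period began to run on 9 August 2006.
Adding the 8 months base period to 9 August 2006 gives a deadline of 9 April 2007, before any tolling.
The period was tolled for 387 days by the emergency suspension of filing deadlines (30 September 2006 to 22 October 2007), pushing the deadline to 30 April 2008.
The pending criminal prosecution from 8 February 2008 to 3 November 2008 tolled the period for 269 days, extending the deadline to 24 January 2009.
Harrington filed on 22 December 2008, before the 24 January 2009 deadline, so the action is timely.

TIMELY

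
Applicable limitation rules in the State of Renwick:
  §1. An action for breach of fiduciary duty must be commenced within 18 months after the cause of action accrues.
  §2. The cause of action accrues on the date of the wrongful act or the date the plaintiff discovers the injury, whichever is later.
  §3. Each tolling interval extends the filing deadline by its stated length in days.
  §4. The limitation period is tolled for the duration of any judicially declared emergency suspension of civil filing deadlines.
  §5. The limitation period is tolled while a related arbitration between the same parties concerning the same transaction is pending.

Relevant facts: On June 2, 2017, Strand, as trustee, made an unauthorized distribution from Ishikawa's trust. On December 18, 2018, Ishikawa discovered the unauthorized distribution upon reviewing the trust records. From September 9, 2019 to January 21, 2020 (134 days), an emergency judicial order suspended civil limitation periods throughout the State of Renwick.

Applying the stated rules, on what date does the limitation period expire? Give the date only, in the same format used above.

October 30, 2020

Because discovery on December 18, 2018 post-dates the June 2, 2017 act, accrual under the later-of rule falls on December 18, 2018.
Adding the 18 months base period to December 18, 2018 gives a deadline of June 18, 2020, before any tolling.
The emergency suspension of filing deadlines from September 9, 2019 to January 21, 2020 tolled the period for 134 days, extending the deadline to October 30, 2020.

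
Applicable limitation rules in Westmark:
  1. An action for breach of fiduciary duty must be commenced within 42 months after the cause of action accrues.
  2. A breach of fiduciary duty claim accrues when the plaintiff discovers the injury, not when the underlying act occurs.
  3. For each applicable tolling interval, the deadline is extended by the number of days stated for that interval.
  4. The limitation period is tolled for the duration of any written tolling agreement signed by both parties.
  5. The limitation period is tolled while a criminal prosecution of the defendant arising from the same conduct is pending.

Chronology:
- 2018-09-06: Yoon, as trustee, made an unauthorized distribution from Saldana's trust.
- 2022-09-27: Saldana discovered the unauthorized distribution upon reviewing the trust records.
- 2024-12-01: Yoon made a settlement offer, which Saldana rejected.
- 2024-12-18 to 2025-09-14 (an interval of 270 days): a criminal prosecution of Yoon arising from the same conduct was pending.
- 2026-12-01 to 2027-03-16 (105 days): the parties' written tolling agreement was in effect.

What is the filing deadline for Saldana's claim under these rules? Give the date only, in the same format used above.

2027-04-06

Under the discovery rule, the claim accrued on 2022-09-27, when Saldana discovered the injury — not on the 2018-09-06 date of the underlying act.
Adding the 42 months base period to 2022-09-27 gives a deadline of 2026-03-27, before any tolling.
The pending criminal prosecution from 2024-12-18 to 2025-09-14 tolled the period for 270 days, extending the deadline to 2026-12-22.
The period was tolled for 105 days by the written tolling agreement (2026-12-01 to 2027-03-16), pushing the deadline to 2027-04-06.
Nothing else in the chronology tolls or restarts the period.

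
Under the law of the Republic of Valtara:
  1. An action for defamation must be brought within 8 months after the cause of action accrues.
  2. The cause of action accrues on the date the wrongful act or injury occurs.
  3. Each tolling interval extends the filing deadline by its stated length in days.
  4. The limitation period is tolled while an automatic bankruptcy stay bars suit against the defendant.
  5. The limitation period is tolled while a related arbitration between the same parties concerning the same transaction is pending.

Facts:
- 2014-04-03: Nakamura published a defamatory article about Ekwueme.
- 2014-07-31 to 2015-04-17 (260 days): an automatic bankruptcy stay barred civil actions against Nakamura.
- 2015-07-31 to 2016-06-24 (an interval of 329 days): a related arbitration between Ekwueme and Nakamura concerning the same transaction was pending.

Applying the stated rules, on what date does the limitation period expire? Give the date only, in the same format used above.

The limitation period began to run on 2014-04-03.
Adding the 8 months base period to 2014-04-03 gives a deadline of 2014-12-03, before any tolling.
The period was tolled for 260 days by the automatic bankruptcy stay (2014-07-31 to 2015-04-17), pushing the deadline to 2015-08-20.
The pending related arbitration from 2015-07-31 to 2016-06-24 tolled the period for 329 days, extending the deadline to 2016-07-14.

2016-07-14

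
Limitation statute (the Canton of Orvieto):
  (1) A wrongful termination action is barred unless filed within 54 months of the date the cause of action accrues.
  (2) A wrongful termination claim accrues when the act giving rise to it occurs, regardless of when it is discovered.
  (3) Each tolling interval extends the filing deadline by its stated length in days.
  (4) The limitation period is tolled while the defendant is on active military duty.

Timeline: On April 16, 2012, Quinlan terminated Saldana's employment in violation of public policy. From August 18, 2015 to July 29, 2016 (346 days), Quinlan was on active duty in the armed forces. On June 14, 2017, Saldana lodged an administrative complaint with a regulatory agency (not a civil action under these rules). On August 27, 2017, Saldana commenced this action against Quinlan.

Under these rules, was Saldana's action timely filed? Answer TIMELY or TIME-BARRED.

TIMELY

The claim accrued on April 16, 2012, when the wrongful act occurred.
The untolled deadline — 54 months after April 16, 2012 — is October 16, 2016.
Because the defendant's active military service ran from August 18, 2015 to July 29, 2016, the deadline is extended by 346 days to September 27, 2017.
None of the other events listed affects the running of the period under the stated rules.
Filing on August 27, 2017 beat the September 27, 2017 deadline — the action is timely.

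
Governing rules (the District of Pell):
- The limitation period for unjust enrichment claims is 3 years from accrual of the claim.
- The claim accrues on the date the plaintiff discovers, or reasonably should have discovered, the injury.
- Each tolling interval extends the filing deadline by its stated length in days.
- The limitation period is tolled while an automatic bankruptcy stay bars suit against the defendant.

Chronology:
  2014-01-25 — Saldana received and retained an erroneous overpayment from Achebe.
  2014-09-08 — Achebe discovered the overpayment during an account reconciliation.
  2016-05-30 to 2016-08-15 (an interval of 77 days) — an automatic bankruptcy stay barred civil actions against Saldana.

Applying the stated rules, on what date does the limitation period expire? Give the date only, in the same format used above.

Under the discovery rule, the claim accrued on 2014-09-08, when Achebe discovered the injury — not on the 2014-01-25 date of the underlying act.
The untolled deadline — 3 years after 2014-09-08 — is 2017-09-08.
Because the automatic bankruptcy stay ran from 2016-05-30 to 2016-08-15, the deadline is extended by 77 days to 2017-11-24.

2017-11-24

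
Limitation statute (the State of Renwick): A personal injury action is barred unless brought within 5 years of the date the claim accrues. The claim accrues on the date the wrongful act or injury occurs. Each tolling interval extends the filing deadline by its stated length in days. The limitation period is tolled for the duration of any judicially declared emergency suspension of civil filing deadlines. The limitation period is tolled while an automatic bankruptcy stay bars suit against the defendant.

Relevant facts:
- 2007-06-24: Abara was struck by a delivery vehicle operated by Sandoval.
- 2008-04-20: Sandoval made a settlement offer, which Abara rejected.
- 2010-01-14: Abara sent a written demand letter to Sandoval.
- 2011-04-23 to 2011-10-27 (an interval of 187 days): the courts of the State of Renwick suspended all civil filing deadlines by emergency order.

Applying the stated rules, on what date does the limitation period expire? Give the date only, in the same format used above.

The claim accrued on 2007-06-24, the date of the act.
Adding the 5 years base period to 2007-06-24 gives a deadline of 2012-06-24, before any tolling.
The period was tolled for 187 days by the emergency suspension of filing deadlines (2011-04-23 to 2011-10-27), pushing the deadline to 2012-12-28.
None of the other events listed affects the running of the period under the stated rules.

2012-12-28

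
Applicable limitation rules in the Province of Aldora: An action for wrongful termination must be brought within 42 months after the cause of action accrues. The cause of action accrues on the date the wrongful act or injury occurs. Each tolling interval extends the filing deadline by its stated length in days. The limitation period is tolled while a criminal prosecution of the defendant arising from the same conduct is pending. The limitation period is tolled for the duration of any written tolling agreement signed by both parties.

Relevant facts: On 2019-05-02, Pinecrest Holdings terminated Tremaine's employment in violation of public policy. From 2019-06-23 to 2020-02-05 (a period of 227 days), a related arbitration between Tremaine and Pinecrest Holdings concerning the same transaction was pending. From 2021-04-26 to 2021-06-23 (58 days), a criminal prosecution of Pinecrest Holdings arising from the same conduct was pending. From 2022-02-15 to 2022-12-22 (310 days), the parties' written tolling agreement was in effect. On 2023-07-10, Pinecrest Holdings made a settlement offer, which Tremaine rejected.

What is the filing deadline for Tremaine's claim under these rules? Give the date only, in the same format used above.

The limitation period began to run on 2019-05-02.
The untolled deadline — 42 months after 2019-05-02 — is 2022-11-02.
Because the pending criminal prosecution ran from 2021-04-26 to 2021-06-23, the deadline is extended by 58 days to 2022-12-30.
The written tolling agreement from 2022-02-15 to 2022-12-22 tolled the period for 310 days, extending the deadline to 2023-11-05.
Although a pending arbitration ran from 2019-06-23 to 2020-02-05, the stated rules do not make that a tolling event, so it is disregarded.
The other events in the timeline have no effect on the limitation period under the stated rules.

2023-11-05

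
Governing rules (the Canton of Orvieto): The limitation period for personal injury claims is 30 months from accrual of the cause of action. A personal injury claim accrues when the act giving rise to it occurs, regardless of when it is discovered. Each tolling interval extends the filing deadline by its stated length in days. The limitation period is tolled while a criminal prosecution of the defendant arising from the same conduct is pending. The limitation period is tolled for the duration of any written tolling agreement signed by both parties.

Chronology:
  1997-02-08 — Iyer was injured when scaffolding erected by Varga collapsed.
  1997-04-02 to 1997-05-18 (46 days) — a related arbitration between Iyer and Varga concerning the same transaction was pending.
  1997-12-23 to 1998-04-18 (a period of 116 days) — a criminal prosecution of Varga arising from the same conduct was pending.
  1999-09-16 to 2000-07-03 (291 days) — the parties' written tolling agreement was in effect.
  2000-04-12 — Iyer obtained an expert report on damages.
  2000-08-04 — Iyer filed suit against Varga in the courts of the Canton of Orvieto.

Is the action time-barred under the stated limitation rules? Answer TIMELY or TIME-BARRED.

TIMELY

The limitation period began to run on 1997-02-08.
Adding the 30 months base period to 1997-02-08 gives a deadline of 1999-08-08, before any tolling.
The pending criminal prosecution from 1997-12-23 to 1998-04-18 tolled the period for 116 days, extending the deadline to 1999-12-02.
The written tolling agreement from 1999-09-16 to 2000-07-03 tolled the period for 291 days, extending the deadline to 2000-09-18.
No stated provision tolls the period for a pending arbitration, so the interval from 1997-04-02 to 1997-05-18 has no effect on the deadline.
None of the other events listed affects the running of the period under the stated rules.
The 2000-08-04 filing precedes the 2000-09-18 deadline; the claim is timely.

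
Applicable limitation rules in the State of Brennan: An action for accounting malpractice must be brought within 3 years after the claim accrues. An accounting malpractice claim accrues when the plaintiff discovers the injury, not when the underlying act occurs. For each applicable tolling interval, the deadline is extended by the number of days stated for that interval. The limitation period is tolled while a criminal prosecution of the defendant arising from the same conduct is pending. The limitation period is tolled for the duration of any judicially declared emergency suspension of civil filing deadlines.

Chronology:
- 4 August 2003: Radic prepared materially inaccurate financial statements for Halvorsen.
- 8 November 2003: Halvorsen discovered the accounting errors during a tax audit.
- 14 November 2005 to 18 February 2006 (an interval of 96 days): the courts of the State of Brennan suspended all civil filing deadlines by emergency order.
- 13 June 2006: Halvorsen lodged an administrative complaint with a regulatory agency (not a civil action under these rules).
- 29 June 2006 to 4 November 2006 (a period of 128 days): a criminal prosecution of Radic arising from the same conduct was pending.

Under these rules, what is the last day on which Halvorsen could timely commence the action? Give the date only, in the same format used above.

Under the discovery rule, the claim accrued on 8 November 2003, when Halvorsen discovered the injury — not on the 4 August 2003 date of the underlying act.
3 years from 8 November 2003 is 8 November 2006.
Because the emergency suspension of filing deadlines ran from 14 November 2005 to 18 February 2006, the deadline is extended by 96 days to 12 February 2007.
The period was tolled for 128 days by the pending criminal prosecution (29 June 2006 to 4 November 2006), pushing the deadline to 20 June 2007.
The other events in the timeline have no effect on the limitation period under the stated rules.

20 June 2007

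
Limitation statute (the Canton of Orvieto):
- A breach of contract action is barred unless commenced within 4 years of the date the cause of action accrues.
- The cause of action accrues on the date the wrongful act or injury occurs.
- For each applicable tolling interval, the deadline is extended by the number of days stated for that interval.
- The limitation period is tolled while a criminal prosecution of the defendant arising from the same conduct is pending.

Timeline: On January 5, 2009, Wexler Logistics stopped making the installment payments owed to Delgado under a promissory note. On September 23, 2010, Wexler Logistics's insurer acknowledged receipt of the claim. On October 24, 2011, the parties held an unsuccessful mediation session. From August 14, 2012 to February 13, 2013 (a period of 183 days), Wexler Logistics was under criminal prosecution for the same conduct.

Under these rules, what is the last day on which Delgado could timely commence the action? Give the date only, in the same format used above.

July 7, 2013

The cause of action accrued on January 5, 2009, the date of the act.
4 years from January 5, 2009 is January 5, 2013.
The pending criminal prosecution from August 14, 2012 to February 13, 2013 tolled the period for 183 days, extending the deadline to July 7, 2013.
The other events in the timeline have no effect on the limitation period under the stated rules.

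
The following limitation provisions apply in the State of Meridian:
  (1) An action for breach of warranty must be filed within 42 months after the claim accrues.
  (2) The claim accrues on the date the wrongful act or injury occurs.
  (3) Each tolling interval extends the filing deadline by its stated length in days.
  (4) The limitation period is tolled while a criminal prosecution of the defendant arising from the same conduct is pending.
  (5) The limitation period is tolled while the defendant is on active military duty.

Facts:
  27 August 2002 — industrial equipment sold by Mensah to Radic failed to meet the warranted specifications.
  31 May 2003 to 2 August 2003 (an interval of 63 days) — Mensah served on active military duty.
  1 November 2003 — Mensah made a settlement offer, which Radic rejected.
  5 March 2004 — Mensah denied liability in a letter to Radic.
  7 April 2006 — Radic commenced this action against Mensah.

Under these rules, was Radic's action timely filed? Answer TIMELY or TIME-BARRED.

TIMELY

The limitation period began to run on 27 August 2002.
42 months from 27 August 2002 is 27 February 2006.
The period was tolled for 63 days by the defendant's active military service (31 May 2003 to 2 August 2003), pushing the deadline to 1 May 2006.
None of the other events listed affects the running of the period under the stated rules.
Radic filed on 7 April 2006, before the 1 May 2006 deadline, so the action is timely.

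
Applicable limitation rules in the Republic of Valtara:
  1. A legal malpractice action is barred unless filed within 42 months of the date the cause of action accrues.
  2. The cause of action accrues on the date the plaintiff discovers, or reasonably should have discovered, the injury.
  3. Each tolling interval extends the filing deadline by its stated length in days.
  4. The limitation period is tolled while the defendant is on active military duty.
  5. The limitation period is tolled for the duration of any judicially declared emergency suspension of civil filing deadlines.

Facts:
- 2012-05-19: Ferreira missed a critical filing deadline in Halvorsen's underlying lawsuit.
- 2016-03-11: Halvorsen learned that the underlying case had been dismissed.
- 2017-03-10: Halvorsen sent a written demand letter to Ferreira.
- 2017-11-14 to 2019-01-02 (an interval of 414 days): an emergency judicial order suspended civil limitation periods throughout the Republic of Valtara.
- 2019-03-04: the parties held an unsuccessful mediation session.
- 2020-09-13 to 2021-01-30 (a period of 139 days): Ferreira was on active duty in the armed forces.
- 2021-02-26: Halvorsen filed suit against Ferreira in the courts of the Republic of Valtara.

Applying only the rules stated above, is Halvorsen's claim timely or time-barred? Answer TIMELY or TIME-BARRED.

Accrual is tied to discovery, so the period began on 2016-03-11 rather than on 2012-05-19 when the act occurred.
42 months from 2016-03-11 is 2019-09-11.
The emergency suspension of filing deadlines from 2017-11-14 to 2019-01-02 tolled the period for 414 days, extending the deadline to 2020-10-29.
The period was tolled for 139 days by the defendant's active military service (2020-09-13 to 2021-01-30), pushing the deadline to 2021-03-17.
The other events in the timeline have no effect on the limitation period under the stated rules.
The 2021-02-26 filing precedes the 2021-03-17 deadline; the claim is timely.

TIMELY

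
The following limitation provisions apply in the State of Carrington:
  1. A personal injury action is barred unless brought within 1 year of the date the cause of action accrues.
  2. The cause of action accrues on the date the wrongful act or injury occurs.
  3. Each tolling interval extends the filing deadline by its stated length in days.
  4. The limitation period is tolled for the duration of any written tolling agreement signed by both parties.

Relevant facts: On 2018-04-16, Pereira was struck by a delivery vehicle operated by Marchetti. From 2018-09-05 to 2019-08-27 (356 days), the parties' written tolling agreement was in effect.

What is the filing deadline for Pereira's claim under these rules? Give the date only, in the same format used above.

2020-04-06

The cause of action accrued on 2018-04-16, the date of the act.
The untolled deadline — 1 year after 2018-04-16 — is 2019-04-16.
The written tolling agreement from 2018-09-05 to 2019-08-27 tolled the period for 356 days, extending the deadline to 2020-04-06.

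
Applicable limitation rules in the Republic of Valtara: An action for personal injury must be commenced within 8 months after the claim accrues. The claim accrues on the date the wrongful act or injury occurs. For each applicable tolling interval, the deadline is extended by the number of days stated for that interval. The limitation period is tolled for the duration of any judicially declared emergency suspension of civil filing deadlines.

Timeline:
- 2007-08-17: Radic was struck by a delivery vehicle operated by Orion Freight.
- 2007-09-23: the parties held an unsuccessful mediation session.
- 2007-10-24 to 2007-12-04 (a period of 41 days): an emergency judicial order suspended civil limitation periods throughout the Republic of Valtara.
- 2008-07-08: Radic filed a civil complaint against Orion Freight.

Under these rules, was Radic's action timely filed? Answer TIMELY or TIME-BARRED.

The claim accrued on 2007-08-17, the date of the act.
The untolled deadline — 8 months after 2007-08-17 — is 2008-04-17.
The period was tolled for 41 days by the emergency suspension of filing deadlines (2007-10-24 to 2007-12-04), pushing the deadline to 2008-05-28.
None of the other events listed affects the running of the period under the stated rules.
The 2008-07-08 filing falls after the 2008-05-28 deadline; the claim is time-barred.

TIME-BARRED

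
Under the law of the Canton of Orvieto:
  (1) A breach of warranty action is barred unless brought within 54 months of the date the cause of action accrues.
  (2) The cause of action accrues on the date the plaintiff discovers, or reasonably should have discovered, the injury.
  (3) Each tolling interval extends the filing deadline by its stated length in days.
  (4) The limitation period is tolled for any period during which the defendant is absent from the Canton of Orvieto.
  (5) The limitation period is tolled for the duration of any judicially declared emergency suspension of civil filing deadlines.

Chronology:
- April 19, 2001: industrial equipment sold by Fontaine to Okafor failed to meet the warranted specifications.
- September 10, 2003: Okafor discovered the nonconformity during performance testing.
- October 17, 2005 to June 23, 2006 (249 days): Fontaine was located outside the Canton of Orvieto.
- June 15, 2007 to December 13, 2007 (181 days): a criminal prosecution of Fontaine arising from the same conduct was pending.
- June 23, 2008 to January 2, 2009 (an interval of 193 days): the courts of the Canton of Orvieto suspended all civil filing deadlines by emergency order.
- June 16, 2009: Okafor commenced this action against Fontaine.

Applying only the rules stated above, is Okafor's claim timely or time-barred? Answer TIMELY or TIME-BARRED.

Accrual is tied to discovery, so the period began on September 10, 2003 rather than on April 19, 2001 when the act occurred.
54 months from September 10, 2003 is March 10, 2008.
The defendant's absence from the jurisdiction from October 17, 2005 to June 23, 2006 tolled the period for 249 days, extending the deadline to November 14, 2008.
The emergency suspension of filing deadlines from June 23, 2008 to January 2, 2009 tolled the period for 193 days, extending the deadline to May 26, 2009.
The pending criminal prosecution from June 15, 2007 to December 13, 2007 does not toll the period, because no stated rule makes a criminal prosecution a tolling event.
The June 16, 2009 filing falls after the May 26, 2009 deadline; the claim is time-barred.

TIME-BARRED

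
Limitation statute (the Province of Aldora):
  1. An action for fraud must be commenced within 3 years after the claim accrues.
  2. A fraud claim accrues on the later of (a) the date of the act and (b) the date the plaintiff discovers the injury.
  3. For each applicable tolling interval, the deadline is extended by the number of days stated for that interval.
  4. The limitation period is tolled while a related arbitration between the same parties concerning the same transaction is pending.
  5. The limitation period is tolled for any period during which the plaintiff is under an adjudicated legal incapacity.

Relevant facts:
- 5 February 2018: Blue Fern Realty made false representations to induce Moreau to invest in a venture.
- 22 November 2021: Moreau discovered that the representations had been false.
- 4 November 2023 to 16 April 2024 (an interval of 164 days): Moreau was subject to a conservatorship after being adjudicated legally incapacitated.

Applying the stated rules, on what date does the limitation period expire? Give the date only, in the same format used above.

5 May 2025

Taking the later of the act (5 February 2018) and discovery (22 November 2021), the claim accrued on 22 November 2021.
The untolled deadline — 3 years after 22 November 2021 — is 22 November 2024.
The plaintiff's legal incapacity from 4 November 2023 to 16 April 2024 tolled the period for 164 days, extending the deadline to 5 May 2025.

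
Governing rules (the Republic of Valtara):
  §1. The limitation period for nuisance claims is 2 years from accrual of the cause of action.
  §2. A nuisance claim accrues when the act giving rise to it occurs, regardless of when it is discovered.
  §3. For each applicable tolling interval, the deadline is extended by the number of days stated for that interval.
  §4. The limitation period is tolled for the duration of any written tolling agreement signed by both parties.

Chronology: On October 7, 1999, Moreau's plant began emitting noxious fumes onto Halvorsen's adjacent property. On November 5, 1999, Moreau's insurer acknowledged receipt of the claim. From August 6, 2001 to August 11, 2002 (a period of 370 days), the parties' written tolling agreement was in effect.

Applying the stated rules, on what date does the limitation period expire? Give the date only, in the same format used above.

October 12, 2002

The cause of action accrued on October 7, 1999, the date of the act.
Adding the 2 years base period to October 7, 1999 gives a deadline of October 7, 2001, before any tolling.
Because the written tolling agreement ran from August 6, 2001 to August 11, 2002, the deadline is extended by 370 days to October 12, 2002.
None of the other events listed affects the running of the period under the stated rules.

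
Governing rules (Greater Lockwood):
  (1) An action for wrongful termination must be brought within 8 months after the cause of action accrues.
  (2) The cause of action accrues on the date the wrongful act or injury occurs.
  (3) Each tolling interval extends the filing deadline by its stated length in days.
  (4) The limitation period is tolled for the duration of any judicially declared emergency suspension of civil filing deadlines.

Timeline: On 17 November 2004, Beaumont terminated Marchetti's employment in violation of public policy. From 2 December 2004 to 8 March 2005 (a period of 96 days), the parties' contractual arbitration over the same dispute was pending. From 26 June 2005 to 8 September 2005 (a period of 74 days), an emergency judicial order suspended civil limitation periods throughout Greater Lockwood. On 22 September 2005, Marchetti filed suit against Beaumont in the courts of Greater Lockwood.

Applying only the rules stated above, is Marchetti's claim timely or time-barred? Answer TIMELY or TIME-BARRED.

TIMELY

The claim accrued on 17 November 2004, when the wrongful act occurred.
The untolled deadline — 8 months after 17 November 2004 — is 17 July 2005.
Because the emergency suspension of filing deadlines ran from 26 June 2005 to 8 September 2005, the deadline is extended by 74 days to 29 September 2005.
The pending related arbitration from 2 December 2004 to 8 March 2005 does not toll the period, because no stated rule makes a pending arbitration a tolling event.
Filing on 22 September 2005 beat the 29 September 2005 deadline — the action is timely.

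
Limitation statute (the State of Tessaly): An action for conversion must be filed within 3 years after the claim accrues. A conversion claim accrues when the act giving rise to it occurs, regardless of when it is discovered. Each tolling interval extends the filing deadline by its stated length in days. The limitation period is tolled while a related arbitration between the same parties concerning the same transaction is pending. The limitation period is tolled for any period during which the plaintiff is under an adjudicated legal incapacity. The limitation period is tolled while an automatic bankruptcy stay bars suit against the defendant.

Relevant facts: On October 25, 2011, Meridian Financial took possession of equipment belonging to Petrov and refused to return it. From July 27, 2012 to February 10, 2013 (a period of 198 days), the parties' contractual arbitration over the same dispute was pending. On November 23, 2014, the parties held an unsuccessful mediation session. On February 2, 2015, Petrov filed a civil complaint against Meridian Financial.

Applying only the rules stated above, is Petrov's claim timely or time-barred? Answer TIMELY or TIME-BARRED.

TIMELY

The claim accrued on October 25, 2011, when the wrongful act occurred.
The untolled deadline — 3 years after October 25, 2011 — is October 25, 2014.
The pending related arbitration from July 27, 2012 to February 10, 2013 tolled the period for 198 days, extending the deadline to May 11, 2015.
None of the other events listed affects the running of the period under the stated rules.
Filing on February 2, 2015 beat the May 11, 2015 deadline — the action is timely.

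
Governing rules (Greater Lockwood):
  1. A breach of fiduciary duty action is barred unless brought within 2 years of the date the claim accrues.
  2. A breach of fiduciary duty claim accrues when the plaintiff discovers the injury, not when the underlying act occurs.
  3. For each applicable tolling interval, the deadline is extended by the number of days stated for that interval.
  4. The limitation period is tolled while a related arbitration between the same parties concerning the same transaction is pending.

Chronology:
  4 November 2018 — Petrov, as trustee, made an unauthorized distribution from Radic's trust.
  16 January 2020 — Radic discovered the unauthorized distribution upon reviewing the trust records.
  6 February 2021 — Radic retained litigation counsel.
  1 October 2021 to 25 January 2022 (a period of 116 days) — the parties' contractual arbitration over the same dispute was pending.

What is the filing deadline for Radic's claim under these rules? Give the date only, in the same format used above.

Accrual is tied to discovery, so the period began on 16 January 2020 rather than on 4 November 2018 when the act occurred.
The untolled deadline — 2 years after 16 January 2020 — is 16 January 2022.
The period was tolled for 116 days by the pending related arbitration (1 October 2021 to 25 January 2022), pushing the deadline to 12 May 2022.
None of the other events listed affects the running of the period under the stated rules.

12 May 2022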